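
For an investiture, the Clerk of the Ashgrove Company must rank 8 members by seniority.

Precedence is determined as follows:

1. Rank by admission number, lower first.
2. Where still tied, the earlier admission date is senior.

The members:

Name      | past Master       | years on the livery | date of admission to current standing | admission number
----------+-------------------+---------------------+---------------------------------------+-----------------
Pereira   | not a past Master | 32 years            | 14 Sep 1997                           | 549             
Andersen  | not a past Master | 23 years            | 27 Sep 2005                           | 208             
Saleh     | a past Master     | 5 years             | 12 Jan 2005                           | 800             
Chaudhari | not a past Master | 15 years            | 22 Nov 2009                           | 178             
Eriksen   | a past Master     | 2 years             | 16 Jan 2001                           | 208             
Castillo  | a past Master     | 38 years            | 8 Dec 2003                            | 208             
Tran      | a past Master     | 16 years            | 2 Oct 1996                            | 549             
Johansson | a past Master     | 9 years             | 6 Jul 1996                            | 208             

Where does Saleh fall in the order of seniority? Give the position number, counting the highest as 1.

8

By admission number (lower first): Chaudhari (178); then Johansson, Eriksen, Castillo and Andersen (each 208); then Tran and Pereira (both 549); then Saleh (800).
Among Johansson, Eriksen, Castillo and Andersen, by date of admission to current standing (earlier first): Johansson (6 Jul 1996) before Eriksen (16 Jan 2001) before Castillo (8 Dec 2003) before Andersen (27 Sep 2005).
Among Tran and Pereira, by date of admission to current standing (earlier first): Tran (2 Oct 1996) before Pereira (14 Sep 1997).
Order: Chaudhari, Johansson, Eriksen, Castillo, Andersen, Tran, Pereira, Saleh. So position 8.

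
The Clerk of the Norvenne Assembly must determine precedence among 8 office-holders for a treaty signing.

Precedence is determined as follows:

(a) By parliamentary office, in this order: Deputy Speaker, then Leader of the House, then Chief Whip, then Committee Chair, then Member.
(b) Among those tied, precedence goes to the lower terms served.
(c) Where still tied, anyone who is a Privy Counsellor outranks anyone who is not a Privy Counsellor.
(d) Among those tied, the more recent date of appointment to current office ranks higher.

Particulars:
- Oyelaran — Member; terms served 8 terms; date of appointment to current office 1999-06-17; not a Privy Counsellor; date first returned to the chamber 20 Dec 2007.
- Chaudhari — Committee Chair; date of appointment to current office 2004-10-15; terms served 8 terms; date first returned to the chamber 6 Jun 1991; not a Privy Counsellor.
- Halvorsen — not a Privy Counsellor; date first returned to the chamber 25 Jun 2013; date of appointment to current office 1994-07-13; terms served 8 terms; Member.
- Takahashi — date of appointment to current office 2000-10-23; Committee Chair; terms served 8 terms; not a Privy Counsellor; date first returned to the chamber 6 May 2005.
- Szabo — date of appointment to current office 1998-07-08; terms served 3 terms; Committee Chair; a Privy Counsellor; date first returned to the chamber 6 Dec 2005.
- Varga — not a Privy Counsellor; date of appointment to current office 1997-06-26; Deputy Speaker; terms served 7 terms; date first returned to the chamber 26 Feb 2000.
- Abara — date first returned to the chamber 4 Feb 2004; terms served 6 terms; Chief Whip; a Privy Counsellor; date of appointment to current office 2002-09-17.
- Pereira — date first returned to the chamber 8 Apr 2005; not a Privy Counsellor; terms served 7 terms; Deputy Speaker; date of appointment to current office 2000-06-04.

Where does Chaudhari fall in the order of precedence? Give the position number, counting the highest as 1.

5

By parliamentary office: Pereira and Varga (Deputy Speaker); then Abara (Chief Whip); then Szabo, Chaudhari and Takahashi (Committee Chair); then Oyelaran and Halvorsen (Member).
Pereira and Varga both have terms served 7 terms, so the next rule applies.
Pereira and Varga are each not a Privy Counsellor, so the next rule applies.
Among Pereira and Varga, by date of appointment to current office (later first): Pereira (2000-06-04) before Varga (1997-06-26).
Among Szabo, Chaudhari and Takahashi, by terms served (lower first): Szabo (3 terms) before Chaudhari and Takahashi (8 terms).
Chaudhari and Takahashi are each not a Privy Counsellor, so the next rule applies.
Among Chaudhari and Takahashi, by date of appointment to current office (later first): Chaudhari (2004-10-15) before Takahashi (2000-10-23).
Oyelaran and Halvorsen both have terms served 8 terms, so the next rule applies.
Oyelaran and Halvorsen are each not a Privy Counsellor, so the next rule applies.
Among Oyelaran and Halvorsen, by date of appointment to current office (later first): Oyelaran (1999-06-17) before Halvorsen (1994-07-13).
Order: Pereira, Varga, Abara, Szabo, Chaudhari, Takahashi, Oyelaran, Halvorsen. So position 5.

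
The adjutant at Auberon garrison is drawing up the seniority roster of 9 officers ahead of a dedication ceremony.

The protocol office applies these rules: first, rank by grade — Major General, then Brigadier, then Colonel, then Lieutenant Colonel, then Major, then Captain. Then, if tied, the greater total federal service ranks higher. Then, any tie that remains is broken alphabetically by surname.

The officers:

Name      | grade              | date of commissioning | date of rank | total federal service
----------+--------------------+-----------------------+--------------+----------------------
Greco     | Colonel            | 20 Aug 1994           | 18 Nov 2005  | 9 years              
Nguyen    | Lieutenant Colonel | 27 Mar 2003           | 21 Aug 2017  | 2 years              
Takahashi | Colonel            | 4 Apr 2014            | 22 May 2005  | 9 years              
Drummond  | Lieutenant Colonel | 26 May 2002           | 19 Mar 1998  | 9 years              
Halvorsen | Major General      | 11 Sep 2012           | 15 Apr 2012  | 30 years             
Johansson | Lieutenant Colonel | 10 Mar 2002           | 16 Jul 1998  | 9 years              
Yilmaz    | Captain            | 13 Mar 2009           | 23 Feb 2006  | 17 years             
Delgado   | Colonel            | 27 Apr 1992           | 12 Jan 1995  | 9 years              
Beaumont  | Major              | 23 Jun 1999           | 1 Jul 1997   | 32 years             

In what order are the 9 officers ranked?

By grade: Halvorsen (Major General); then Delgado, Greco and Takahashi (Colonel); then Drummond, Johansson and Nguyen (Lieutenant Colonel); then Beaumont (Major); then Yilmaz (Captain).
Delgado, Greco and Takahashi all have total federal service 9 years, so the next rule applies.
Among Delgado, Greco and Takahashi, alphabetically by surname: Delgado before Greco before Takahashi.
Among Drummond, Johansson and Nguyen, by total federal service (higher first): Drummond and Johansson (9 years) before Nguyen (2 years).
Among Drummond and Johansson, alphabetically by surname: Drummond before Johansson.
Full order: Halvorsen, Delgado, Greco, Takahashi, Drummond, Johansson, Nguyen, Beaumont, Yilmaz.

Halvorsen, Delgado, Greco, Takahashi, Drummond, Johansson, Nguyen, Beaumont, Yilmaz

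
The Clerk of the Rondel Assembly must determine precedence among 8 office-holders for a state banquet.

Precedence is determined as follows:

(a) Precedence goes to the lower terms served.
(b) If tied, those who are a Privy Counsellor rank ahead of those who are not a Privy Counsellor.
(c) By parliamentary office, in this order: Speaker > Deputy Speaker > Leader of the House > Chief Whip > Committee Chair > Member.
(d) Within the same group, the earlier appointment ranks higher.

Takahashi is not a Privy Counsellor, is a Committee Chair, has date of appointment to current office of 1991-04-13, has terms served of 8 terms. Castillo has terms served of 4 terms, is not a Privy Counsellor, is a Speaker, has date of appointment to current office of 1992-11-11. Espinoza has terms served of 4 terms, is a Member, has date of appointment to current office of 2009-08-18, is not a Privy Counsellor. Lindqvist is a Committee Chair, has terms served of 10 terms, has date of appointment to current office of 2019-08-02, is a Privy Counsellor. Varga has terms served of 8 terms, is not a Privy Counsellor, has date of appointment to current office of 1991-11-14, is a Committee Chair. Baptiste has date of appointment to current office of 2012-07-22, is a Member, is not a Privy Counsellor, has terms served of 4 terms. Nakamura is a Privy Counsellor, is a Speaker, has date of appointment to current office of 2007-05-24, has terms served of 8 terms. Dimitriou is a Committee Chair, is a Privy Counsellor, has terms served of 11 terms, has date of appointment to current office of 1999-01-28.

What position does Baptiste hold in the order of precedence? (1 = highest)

3

By terms served (lower first): Castillo, Espinoza and Baptiste (each 4 terms); then Nakamura, Takahashi and Varga (each 8 terms); then Lindqvist (10 terms); then Dimitriou (11 terms).
Castillo, Espinoza and Baptiste are each not a Privy Counsellor, so the next rule applies.
Among Castillo, Espinoza and Baptiste, by parliamentary office: Castillo (Speaker) before Espinoza and Baptiste (Member).
Among Espinoza and Baptiste, by date of appointment to current office (earlier first): Espinoza (2009-08-18) before Baptiste (2012-07-22).
Among Nakamura, Takahashi and Varga, a Privy Counsellor before not a Privy Counsellor: Nakamura (a Privy Counsellor) before Takahashi and Varga (not a Privy Counsellor).
Takahashi and Varga are each Committee Chair, so the next rule applies.
Among Takahashi and Varga, by date of appointment to current office (earlier first): Takahashi (1991-04-13) before Varga (1991-11-14).
Order: Castillo, Espinoza, Baptiste, Nakamura, Takahashi, Varga, Lindqvist, Dimitriou. So position 3.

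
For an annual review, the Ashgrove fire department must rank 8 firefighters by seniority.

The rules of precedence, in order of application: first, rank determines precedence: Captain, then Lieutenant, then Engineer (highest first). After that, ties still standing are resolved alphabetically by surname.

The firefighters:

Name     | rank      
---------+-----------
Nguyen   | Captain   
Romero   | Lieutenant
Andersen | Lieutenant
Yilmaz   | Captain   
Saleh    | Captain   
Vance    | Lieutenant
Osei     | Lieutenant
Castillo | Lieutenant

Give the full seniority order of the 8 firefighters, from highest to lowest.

By rank: Nguyen, Saleh and Yilmaz (Captain); then Andersen, Castillo, Osei, Romero and Vance (Lieutenant).
Among Nguyen, Saleh and Yilmaz, alphabetically by surname: Nguyen before Saleh before Yilmaz.
Among Andersen, Castillo, Osei, Romero and Vance, alphabetically by surname: Andersen before Castillo before Osei before Romero before Vance.
Full order: Nguyen, Saleh, Yilmaz, Andersen, Castillo, Osei, Romero, Vance.

Nguyen, Saleh, Yilmaz, Andersen, Castillo, Osei, Romero, Vance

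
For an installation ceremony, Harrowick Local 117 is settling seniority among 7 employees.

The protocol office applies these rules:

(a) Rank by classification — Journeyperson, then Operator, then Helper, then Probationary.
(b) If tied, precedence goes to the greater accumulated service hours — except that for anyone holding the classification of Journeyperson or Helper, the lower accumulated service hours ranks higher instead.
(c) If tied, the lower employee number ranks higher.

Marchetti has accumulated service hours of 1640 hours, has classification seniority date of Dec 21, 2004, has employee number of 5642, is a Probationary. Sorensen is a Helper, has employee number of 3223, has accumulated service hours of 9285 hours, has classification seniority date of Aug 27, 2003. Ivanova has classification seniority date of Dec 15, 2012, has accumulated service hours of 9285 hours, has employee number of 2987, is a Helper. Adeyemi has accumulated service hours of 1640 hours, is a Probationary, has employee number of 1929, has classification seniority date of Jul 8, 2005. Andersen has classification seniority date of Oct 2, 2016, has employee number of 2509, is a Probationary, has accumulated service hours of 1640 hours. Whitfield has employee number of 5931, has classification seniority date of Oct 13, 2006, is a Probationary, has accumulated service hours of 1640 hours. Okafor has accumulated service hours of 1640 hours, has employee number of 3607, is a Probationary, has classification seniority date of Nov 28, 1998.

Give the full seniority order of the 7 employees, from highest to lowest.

By classification: Ivanova and Sorensen (Helper); then Adeyemi, Andersen, Okafor, Marchetti and Whitfield (Probationary).
Ivanova and Sorensen both have accumulated service hours 9285 hours, so the next rule applies.
Among Ivanova and Sorensen, by employee number (lower first): Ivanova (2987) before Sorensen (3223).
Adeyemi, Andersen, Okafor, Marchetti and Whitfield all have accumulated service hours 1640 hours, so the next rule applies.
Among Adeyemi, Andersen, Okafor, Marchetti and Whitfield, by employee number (lower first): Adeyemi (1929) before Andersen (2509) before Okafor (3607) before Marchetti (5642) before Whitfield (5931).
Full order: Ivanova, Sorensen, Adeyemi, Andersen, Okafor, Marchetti, Whitfield.

Ivanova, Sorensen, Adeyemi, Andersen, Okafor, Marchetti, Whitfield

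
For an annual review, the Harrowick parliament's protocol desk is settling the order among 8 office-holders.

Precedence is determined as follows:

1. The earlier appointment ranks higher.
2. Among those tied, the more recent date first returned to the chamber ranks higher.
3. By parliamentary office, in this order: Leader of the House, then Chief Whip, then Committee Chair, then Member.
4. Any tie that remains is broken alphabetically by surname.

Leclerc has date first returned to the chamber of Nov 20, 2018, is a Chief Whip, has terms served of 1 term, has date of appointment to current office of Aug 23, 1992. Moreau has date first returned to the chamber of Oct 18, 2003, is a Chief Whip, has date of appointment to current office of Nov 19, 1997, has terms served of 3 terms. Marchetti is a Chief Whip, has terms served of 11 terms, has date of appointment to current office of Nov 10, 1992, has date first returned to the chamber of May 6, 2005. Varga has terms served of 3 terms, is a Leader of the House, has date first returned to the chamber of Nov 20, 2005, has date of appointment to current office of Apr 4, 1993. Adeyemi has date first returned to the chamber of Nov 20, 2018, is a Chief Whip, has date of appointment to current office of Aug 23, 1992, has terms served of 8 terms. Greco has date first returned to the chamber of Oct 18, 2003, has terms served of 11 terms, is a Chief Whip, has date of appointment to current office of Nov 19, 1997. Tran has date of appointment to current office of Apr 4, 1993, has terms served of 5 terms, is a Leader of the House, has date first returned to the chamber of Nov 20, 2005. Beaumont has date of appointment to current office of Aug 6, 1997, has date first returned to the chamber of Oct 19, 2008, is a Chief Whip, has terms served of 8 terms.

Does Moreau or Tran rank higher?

Tran

By date of appointment to current office (earlier first): Adeyemi and Leclerc (both Aug 23, 1992); then Marchetti (Nov 10, 1992); then Tran and Varga (both Apr 4, 1993); then Beaumont (Aug 6, 1997); then Greco and Moreau (both Nov 19, 1997).
Adeyemi and Leclerc both have date first returned to the chamber Nov 20, 2018, so the next rule applies.
Adeyemi and Leclerc are each Chief Whip, so the next rule applies.
Among Adeyemi and Leclerc, alphabetically by surname: Adeyemi before Leclerc.
Tran and Varga both have date first returned to the chamber Nov 20, 2005, so the next rule applies.
Tran and Varga are each Leader of the House, so the next rule applies.
Among Tran and Varga, alphabetically by surname: Tran before Varga.
Greco and Moreau both have date first returned to the chamber Oct 18, 2003, so the next rule applies.
Greco and Moreau are each Chief Whip, so the next rule applies.
Among Greco and Moreau, alphabetically by surname: Greco before Moreau.
So Tran takes precedence.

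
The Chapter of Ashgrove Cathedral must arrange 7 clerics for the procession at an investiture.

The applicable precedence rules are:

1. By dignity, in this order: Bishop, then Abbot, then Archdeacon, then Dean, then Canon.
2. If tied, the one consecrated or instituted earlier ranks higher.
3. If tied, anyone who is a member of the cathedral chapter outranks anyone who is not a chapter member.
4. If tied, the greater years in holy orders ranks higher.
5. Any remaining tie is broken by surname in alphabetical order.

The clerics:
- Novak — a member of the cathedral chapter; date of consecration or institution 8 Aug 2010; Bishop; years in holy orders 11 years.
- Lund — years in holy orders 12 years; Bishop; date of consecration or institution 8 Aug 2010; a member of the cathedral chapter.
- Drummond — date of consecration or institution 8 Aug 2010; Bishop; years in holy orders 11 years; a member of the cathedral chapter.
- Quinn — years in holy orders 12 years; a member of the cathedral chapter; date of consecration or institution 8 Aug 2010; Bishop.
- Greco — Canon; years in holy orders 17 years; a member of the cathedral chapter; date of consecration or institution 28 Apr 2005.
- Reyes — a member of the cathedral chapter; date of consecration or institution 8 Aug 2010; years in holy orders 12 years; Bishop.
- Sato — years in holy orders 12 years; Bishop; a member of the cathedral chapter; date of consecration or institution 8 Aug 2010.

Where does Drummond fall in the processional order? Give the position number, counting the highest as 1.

5

By dignity: Lund, Quinn, Reyes, Sato, Drummond and Novak (Bishop); then Greco (Canon).
Lund, Quinn, Reyes, Sato, Drummond and Novak all have date of consecration or institution 8 Aug 2010, so the next rule applies.
Lund, Quinn, Reyes, Sato, Drummond and Novak are each a member of the cathedral chapter, so the next rule applies.
Among Lund, Quinn, Reyes, Sato, Drummond and Novak, by years in holy orders (higher first): Lund, Quinn, Reyes and Sato (12 years) before Drummond and Novak (11 years).
Among Lund, Quinn, Reyes and Sato, alphabetically by surname: Lund before Quinn before Reyes before Sato.
Among Drummond and Novak, alphabetically by surname: Drummond before Novak.
Order: Lund, Quinn, Reyes, Sato, Drummond, Novak, Greco. So position 5.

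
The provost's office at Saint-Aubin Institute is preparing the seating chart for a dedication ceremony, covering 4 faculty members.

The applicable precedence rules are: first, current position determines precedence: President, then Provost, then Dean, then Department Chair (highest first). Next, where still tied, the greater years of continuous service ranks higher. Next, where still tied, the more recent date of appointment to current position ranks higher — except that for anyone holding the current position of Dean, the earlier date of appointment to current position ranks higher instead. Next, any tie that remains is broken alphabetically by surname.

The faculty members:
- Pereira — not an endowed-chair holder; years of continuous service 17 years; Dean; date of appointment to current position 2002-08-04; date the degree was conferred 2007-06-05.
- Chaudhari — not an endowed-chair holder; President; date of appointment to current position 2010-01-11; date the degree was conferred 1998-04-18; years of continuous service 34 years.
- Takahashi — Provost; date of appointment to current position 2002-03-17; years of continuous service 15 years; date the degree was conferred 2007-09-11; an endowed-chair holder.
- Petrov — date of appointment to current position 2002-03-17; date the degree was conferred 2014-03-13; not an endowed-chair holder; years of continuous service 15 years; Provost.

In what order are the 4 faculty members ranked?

Chaudhari, Petrov, Takahashi, Pereira

By current position: Chaudhari (President); then Petrov and Takahashi (Provost); then Pereira (Dean).
Petrov and Takahashi both have years of continuous service 15 years, so the next rule applies.
Petrov and Takahashi both have date of appointment to current position 2002-03-17, so the next rule applies.
Among Petrov and Takahashi, alphabetically by surname: Petrov before Takahashi.
Full order: Chaudhari, Petrov, Takahashi, Pereira.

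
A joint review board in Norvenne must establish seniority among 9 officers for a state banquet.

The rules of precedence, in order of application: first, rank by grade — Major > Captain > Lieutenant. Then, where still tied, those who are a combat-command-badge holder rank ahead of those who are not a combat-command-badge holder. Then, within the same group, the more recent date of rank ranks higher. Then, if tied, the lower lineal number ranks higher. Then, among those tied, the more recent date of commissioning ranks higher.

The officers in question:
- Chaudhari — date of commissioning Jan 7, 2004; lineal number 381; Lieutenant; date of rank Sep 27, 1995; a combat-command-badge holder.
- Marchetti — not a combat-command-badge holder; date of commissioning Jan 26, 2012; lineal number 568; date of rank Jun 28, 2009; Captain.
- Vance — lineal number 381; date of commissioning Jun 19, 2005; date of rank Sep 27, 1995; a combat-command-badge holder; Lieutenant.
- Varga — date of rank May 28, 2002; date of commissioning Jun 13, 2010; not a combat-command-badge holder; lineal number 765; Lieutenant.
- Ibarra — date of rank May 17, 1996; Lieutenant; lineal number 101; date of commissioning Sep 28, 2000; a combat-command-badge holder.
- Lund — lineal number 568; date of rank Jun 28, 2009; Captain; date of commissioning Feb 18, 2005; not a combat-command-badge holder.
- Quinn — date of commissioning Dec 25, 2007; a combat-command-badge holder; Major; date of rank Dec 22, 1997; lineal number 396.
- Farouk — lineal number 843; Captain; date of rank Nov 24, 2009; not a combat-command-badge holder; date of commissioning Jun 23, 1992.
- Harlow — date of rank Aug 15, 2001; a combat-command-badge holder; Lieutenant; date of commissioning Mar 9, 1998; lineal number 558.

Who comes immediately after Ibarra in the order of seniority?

By grade: Quinn (Major); then Farouk, Marchetti and Lund (Captain); then Harlow, Ibarra, Vance, Chaudhari and Varga (Lieutenant).
Farouk, Marchetti and Lund are each not a combat-command-badge holder, so the next rule applies.
Among Farouk, Marchetti and Lund, by date of rank (later first): Farouk (Nov 24, 2009) before Marchetti and Lund (Jun 28, 2009).
Marchetti and Lund both have lineal number 568, so the next rule applies.
Among Marchetti and Lund, by date of commissioning (later first): Marchetti (Jan 26, 2012) before Lund (Feb 18, 2005).
Among Harlow, Ibarra, Vance, Chaudhari and Varga, a combat-command-badge holder before not a combat-command-badge holder: Harlow, Ibarra, Vance and Chaudhari (a combat-command-badge holder) before Varga (not a combat-command-badge holder).
Among Harlow, Ibarra, Vance and Chaudhari, by date of rank (later first): Harlow (Aug 15, 2001) before Ibarra (May 17, 1996) before Vance and Chaudhari (Sep 27, 1995).
Vance and Chaudhari both have lineal number 381, so the next rule applies.
Among Vance and Chaudhari, by date of commissioning (later first): Vance (Jun 19, 2005) before Chaudhari (Jan 7, 2004).
Order: Quinn, Farouk, Marchetti, Lund, Harlow, Ibarra, Vance, Chaudhari, Varga.

Vance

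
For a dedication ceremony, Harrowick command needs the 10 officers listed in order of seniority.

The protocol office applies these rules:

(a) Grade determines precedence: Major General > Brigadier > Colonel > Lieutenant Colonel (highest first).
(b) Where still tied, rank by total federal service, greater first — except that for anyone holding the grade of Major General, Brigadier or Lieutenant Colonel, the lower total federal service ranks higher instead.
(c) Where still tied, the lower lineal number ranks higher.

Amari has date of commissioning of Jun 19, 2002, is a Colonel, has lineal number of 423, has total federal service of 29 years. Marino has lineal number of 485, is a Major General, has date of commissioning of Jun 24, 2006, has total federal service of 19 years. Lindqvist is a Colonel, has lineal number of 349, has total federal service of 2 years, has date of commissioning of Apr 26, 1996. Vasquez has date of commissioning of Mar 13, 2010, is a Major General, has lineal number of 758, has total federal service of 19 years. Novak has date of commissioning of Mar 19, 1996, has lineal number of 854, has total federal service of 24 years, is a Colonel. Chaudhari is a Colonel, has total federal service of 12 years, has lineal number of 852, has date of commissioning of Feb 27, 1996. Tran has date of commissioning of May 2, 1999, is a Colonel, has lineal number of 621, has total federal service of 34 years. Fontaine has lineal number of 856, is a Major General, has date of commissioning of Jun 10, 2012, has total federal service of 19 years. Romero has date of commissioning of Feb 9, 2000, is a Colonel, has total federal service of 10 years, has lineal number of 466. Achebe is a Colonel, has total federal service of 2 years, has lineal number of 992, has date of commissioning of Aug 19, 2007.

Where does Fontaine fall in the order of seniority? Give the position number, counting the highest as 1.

By grade: Marino, Vasquez and Fontaine (Major General); then Tran, Amari, Novak, Chaudhari, Romero, Lindqvist and Achebe (Colonel).
Marino, Vasquez and Fontaine all have total federal service 19 years, so the next rule applies.
Among Marino, Vasquez and Fontaine, by lineal number (lower first): Marino (485) before Vasquez (758) before Fontaine (856).
Among Tran, Amari, Novak, Chaudhari, Romero, Lindqvist and Achebe, by total federal service (higher first): Tran (34 years) before Amari (29 years) before Novak (24 years) before Chaudhari (12 years) before Romero (10 years) before Lindqvist and Achebe (2 years).
Among Lindqvist and Achebe, by lineal number (lower first): Lindqvist (349) before Achebe (992).
Order: Marino, Vasquez, Fontaine, Tran, Amari, Novak, Chaudhari, Romero, Lindqvist, Achebe. So position 3.

3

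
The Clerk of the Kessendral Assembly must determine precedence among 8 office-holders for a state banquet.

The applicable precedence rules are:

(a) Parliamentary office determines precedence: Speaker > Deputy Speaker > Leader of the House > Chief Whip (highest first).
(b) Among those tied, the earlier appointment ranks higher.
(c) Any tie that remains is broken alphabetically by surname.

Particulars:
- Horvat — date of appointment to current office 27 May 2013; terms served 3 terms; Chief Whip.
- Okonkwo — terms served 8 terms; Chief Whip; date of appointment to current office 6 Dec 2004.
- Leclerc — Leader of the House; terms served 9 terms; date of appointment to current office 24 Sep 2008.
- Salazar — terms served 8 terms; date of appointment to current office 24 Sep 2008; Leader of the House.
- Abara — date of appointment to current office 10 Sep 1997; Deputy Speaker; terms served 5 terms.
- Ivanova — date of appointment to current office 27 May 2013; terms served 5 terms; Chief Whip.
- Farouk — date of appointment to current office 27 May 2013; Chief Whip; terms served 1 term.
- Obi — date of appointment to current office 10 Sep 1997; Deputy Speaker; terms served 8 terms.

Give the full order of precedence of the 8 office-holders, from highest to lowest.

By parliamentary office: Abara and Obi (Deputy Speaker); then Leclerc and Salazar (Leader of the House); then Okonkwo, Farouk, Horvat and Ivanova (Chief Whip).
Abara and Obi both have date of appointment to current office 10 Sep 1997, so the next rule applies.
Among Abara and Obi, alphabetically by surname: Abara before Obi.
Leclerc and Salazar both have date of appointment to current office 24 Sep 2008, so the next rule applies.
Among Leclerc and Salazar, alphabetically by surname: Leclerc before Salazar.
Among Okonkwo, Farouk, Horvat and Ivanova, by date of appointment to current office (earlier first): Okonkwo (6 Dec 2004) before Farouk, Horvat and Ivanova (27 May 2013).
Among Farouk, Horvat and Ivanova, alphabetically by surname: Farouk before Horvat before Ivanova.
Full order: Abara, Obi, Leclerc, Salazar, Okonkwo, Farouk, Horvat, Ivanova.

Abara, Obi, Leclerc, Salazar, Okonkwo, Farouk, Horvat, Ivanova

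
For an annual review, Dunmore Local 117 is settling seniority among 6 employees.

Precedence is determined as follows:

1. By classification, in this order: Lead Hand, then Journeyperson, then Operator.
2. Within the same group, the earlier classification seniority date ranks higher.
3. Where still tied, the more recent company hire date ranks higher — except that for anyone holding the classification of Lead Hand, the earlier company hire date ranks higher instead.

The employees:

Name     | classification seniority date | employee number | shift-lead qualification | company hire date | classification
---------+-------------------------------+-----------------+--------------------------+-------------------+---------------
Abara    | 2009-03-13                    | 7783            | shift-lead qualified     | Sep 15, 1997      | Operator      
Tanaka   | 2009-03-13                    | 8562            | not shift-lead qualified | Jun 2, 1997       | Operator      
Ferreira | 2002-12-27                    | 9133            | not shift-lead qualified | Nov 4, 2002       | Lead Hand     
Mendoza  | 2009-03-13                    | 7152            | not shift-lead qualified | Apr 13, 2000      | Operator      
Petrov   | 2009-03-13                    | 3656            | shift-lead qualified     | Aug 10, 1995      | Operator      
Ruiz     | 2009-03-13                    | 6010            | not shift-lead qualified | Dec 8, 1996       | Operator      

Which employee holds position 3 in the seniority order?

Abara

By classification: Ferreira (Lead Hand); then Mendoza, Abara, Tanaka, Ruiz and Petrov (Operator).
Mendoza, Abara, Tanaka, Ruiz and Petrov all have classification seniority date 2009-03-13, so the next rule applies.
Among Mendoza, Abara, Tanaka, Ruiz and Petrov, by company hire date (later first): Mendoza (Apr 13, 2000) before Abara (Sep 15, 1997) before Tanaka (Jun 2, 1997) before Ruiz (Dec 8, 1996) before Petrov (Aug 10, 1995).
Order: Ferreira, Mendoza, Abara, Tanaka, Ruiz, Petrov.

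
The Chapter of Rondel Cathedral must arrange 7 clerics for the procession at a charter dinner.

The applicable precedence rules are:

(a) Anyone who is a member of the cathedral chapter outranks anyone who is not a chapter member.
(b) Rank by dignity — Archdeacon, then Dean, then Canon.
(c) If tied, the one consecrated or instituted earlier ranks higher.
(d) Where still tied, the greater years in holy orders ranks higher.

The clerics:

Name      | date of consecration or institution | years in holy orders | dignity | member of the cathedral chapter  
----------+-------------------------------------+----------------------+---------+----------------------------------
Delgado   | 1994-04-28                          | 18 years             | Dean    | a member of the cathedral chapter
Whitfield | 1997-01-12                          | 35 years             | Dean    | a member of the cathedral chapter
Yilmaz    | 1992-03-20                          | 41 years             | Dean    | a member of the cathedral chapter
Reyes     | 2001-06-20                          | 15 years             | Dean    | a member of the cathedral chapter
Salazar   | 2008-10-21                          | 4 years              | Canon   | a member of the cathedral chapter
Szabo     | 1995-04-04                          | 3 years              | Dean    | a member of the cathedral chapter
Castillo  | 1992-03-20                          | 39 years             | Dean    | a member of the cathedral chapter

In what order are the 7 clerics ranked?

By the first rule: Yilmaz, Castillo, Delgado, Szabo, Whitfield, Reyes and Salazar (each a member of the cathedral chapter).
Among Yilmaz, Castillo, Delgado, Szabo, Whitfield, Reyes and Salazar, by dignity: Yilmaz, Castillo, Delgado, Szabo, Whitfield and Reyes (Dean) before Salazar (Canon).
Among Yilmaz, Castillo, Delgado, Szabo, Whitfield and Reyes, by date of consecration or institution (earlier first): Yilmaz and Castillo (1992-03-20) before Delgado (1994-04-28) before Szabo (1995-04-04) before Whitfield (1997-01-12) before Reyes (2001-06-20).
Among Yilmaz and Castillo, by years in holy orders (higher first): Yilmaz (41 years) before Castillo (39 years).
Full order: Yilmaz, Castillo, Delgado, Szabo, Whitfield, Reyes, Salazar.

Yilmaz, Castillo, Delgado, Szabo, Whitfield, Reyes, Salazar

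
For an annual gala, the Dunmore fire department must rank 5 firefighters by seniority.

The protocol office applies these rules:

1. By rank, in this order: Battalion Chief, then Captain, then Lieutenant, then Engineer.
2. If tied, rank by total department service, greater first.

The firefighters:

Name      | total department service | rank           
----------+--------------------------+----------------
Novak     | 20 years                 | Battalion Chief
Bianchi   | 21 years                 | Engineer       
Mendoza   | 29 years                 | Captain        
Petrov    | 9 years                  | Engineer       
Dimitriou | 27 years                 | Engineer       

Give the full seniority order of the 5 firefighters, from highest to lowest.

By rank: Novak (Battalion Chief); then Mendoza (Captain); then Dimitriou, Bianchi and Petrov (Engineer).
Among Dimitriou, Bianchi and Petrov, by total department service (higher first): Dimitriou (27 years) before Bianchi (21 years) before Petrov (9 years).
Full order: Novak, Mendoza, Dimitriou, Bianchi, Petrov.

Novak, Mendoza, Dimitriou, Bianchi, Petrov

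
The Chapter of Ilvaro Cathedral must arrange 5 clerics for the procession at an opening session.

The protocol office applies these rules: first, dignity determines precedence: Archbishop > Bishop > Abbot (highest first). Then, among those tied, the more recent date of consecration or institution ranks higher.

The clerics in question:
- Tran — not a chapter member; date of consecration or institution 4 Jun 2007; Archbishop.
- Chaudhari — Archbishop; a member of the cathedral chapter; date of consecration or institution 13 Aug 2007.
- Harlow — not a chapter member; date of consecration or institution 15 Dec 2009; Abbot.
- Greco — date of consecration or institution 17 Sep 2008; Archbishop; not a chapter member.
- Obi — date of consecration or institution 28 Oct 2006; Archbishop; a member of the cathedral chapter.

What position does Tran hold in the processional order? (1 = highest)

By dignity: Greco, Chaudhari, Tran and Obi (Archbishop); then Harlow (Abbot).
Among Greco, Chaudhari, Tran and Obi, by date of consecration or institution (later first): Greco (17 Sep 2008) before Chaudhari (13 Aug 2007) before Tran (4 Jun 2007) before Obi (28 Oct 2006).
Order: Greco, Chaudhari, Tran, Obi, Harlow. So position 3.

3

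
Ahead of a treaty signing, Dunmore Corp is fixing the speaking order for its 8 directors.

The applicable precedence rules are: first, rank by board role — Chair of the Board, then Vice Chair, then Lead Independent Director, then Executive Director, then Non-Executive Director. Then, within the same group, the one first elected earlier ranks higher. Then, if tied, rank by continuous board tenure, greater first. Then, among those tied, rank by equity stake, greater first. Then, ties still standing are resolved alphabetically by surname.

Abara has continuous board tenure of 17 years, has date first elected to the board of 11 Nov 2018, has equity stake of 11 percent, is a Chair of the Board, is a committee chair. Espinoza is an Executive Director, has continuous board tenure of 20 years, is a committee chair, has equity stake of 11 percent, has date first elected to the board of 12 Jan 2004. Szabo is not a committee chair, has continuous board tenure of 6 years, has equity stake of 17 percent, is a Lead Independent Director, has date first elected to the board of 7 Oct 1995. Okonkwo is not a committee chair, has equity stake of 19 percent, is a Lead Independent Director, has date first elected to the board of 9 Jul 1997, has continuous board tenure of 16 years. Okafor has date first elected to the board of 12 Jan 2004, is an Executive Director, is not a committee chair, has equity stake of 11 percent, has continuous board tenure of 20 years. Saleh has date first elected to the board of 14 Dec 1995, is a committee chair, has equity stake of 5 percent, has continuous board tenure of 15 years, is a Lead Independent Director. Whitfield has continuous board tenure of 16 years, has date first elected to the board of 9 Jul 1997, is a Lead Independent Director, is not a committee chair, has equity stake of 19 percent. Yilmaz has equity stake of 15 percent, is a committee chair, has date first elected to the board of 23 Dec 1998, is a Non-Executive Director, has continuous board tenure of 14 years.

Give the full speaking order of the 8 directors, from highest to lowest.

By board role: Abara (Chair of the Board); then Szabo, Saleh, Okonkwo and Whitfield (Lead Independent Director); then Espinoza and Okafor (Executive Director); then Yilmaz (Non-Executive Director).
Among Szabo, Saleh, Okonkwo and Whitfield, by date first elected to the board (earlier first): Szabo (7 Oct 1995) before Saleh (14 Dec 1995) before Okonkwo and Whitfield (9 Jul 1997).
Okonkwo and Whitfield both have continuous board tenure 16 years, so the next rule applies.
Okonkwo and Whitfield both have equity stake 19 percent, so the next rule applies.
Among Okonkwo and Whitfield, alphabetically by surname: Okonkwo before Whitfield.
Espinoza and Okafor both have date first elected to the board 12 Jan 2004, so the next rule applies.
Espinoza and Okafor both have continuous board tenure 20 years, so the next rule applies.
Espinoza and Okafor both have equity stake 11 percent, so the next rule applies.
Among Espinoza and Okafor, alphabetically by surname: Espinoza before Okafor.
Full order: Abara, Szabo, Saleh, Okonkwo, Whitfield, Espinoza, Okafor, Yilmaz.

Abara, Szabo, Saleh, Okonkwo, Whitfield, Espinoza, Okafor, Yilmaz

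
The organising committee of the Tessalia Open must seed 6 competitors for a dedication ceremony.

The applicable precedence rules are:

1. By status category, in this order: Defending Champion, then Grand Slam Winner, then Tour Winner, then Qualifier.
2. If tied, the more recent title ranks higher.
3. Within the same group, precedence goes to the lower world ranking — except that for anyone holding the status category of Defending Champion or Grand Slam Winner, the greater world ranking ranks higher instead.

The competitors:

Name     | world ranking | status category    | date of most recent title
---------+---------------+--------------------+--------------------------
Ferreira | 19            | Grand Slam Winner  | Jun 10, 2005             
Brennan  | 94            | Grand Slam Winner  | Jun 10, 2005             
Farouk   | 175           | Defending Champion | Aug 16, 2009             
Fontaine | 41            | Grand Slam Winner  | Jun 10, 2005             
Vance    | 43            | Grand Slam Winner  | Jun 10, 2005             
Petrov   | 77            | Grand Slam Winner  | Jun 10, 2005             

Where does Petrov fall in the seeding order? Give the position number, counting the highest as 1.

By status category: Farouk (Defending Champion); then Brennan, Petrov, Vance, Fontaine and Ferreira (Grand Slam Winner).
Brennan, Petrov, Vance, Fontaine and Ferreira all have date of most recent title Jun 10, 2005, so the next rule applies.
Among Brennan, Petrov, Vance, Fontaine and Ferreira, by world ranking (higher first) (reversed rule for this group): Brennan (94) before Petrov (77) before Vance (43) before Fontaine (41) before Ferreira (19).
Order: Farouk, Brennan, Petrov, Vance, Fontaine, Ferreira. So position 3.

3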